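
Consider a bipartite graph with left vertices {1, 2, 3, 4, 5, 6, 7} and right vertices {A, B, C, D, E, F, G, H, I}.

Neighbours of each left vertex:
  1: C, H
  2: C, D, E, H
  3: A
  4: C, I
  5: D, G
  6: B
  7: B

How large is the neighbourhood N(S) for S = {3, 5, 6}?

4

The union of neighbours of {3, 5, 6} is {A, B, D, G}, which has 4 elements.
Since |N(S)| = 4 ≥ |S| = 3, Hall's condition holds for this subset.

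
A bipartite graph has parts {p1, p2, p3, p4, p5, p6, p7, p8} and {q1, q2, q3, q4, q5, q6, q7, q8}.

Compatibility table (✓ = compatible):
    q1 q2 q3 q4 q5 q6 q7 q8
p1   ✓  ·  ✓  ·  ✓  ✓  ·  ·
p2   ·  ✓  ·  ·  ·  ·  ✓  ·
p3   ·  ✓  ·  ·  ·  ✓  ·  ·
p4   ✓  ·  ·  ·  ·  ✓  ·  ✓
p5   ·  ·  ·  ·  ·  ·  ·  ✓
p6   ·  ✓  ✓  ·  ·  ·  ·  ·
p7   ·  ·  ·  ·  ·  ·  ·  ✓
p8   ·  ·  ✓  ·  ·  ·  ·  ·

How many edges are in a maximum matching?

For example, pair p1-q5, p2-q7, p3-q6, p4-q1, p5-q8, p6-q2, p8-q3.
The set {p5, p7} has only 1 neighbour ({q8}), so by Hall's theorem at most 7 of the 8 left vertices can be matched.

7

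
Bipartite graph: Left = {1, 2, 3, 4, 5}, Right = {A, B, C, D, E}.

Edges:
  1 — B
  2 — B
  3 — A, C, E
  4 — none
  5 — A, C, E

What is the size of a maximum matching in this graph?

3

For example, pair 1–B, 3–C, 5–E.
The set {1, 2, 4} has only 1 neighbour ({B}), so by Hall's theorem at most 3 of the 5 left vertices can be matched.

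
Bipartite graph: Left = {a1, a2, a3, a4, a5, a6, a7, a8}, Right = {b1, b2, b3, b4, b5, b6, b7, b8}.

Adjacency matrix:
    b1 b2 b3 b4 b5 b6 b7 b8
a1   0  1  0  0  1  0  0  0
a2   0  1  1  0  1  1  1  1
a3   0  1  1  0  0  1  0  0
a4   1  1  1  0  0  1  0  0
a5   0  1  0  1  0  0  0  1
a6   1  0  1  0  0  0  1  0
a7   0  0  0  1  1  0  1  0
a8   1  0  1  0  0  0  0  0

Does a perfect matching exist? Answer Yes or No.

One maximum matching: a1→b5, a2→b8, a3→b6, a4→b2, a5→b4, a6→b1, a7→b7, a8→b3.
All 8 left vertices are covered.

Yes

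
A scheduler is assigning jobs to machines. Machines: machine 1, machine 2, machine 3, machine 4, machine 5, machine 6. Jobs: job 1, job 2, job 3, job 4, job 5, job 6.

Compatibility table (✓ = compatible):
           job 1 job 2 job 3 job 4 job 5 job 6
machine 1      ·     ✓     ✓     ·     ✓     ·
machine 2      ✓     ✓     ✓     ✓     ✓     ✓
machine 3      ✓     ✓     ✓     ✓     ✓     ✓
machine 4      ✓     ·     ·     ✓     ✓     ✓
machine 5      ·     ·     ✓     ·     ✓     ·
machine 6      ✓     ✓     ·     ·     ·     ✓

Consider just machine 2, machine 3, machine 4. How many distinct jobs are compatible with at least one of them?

6

The union of neighbours of {machine 2, machine 3, machine 4} is {job 1, job 2, job 3, job 4, job 5, job 6}, which has 6 elements.
Since |N(S)| = 6 ≥ |S| = 3, Hall's condition holds for this subset.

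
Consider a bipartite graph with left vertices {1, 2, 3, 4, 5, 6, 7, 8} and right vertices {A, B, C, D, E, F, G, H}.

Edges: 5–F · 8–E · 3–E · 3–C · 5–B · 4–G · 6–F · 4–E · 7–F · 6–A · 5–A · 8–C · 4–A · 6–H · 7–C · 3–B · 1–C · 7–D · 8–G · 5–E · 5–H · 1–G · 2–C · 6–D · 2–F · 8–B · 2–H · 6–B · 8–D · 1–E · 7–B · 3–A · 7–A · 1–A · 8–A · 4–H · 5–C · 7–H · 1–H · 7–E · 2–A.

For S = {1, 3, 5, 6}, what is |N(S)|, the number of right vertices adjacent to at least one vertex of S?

The union of neighbours of {1, 3, 5, 6} is {A, B, C, D, E, F, G, H}, which has 8 elements.
Since |N(S)| = 8 ≥ |S| = 4, Hall's condition holds for this subset.

8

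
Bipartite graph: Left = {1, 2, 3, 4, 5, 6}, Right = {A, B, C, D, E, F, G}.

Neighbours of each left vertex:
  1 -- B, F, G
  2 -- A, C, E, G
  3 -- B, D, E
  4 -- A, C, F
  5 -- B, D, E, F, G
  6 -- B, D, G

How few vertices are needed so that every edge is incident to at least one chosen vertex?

6

A maximum matching has 6 edges (e.g. 1–F, 2–E, 3–D, 4–C, 5–G, 6–B).
By König's theorem the minimum vertex cover has the same size. One such cover is {1, 2, 3, 4, 5, 6}.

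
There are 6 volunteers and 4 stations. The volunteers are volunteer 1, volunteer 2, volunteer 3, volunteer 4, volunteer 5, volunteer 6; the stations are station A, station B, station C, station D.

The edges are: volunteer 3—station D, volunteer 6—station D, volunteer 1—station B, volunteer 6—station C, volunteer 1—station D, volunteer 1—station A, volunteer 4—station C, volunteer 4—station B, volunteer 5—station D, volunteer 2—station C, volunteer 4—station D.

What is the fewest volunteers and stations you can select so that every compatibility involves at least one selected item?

The 4 edges volunteer 1–station A, volunteer 2–station C, volunteer 3–station D, volunteer 4–station B form a matching, so any vertex cover needs at least 4 vertices (one per matched edge).
Conversely {volunteer 1, volunteer 4, station C, station D} meets every edge and has exactly 4 vertices, so 4 is optimal.

4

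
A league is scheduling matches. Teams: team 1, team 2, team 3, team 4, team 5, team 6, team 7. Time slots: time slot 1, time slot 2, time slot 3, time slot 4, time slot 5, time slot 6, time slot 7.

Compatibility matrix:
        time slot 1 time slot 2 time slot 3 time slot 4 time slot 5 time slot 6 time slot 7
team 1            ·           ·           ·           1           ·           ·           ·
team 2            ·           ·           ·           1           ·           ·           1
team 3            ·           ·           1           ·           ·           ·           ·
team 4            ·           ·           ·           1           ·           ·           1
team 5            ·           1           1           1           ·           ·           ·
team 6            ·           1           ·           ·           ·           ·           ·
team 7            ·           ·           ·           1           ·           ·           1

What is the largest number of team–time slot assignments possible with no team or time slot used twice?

One maximum matching: team 1–time slot 4, team 2–time slot 7, team 3–time slot 3, team 5–time slot 2.
The set {team 1, team 2, team 3, team 4, team 5, team 6, team 7} has only 4 neighbours ({time slot 2, time slot 3, time slot 4, time slot 7}), so by Hall's theorem at most 4 of the 7 teams can be matched.

4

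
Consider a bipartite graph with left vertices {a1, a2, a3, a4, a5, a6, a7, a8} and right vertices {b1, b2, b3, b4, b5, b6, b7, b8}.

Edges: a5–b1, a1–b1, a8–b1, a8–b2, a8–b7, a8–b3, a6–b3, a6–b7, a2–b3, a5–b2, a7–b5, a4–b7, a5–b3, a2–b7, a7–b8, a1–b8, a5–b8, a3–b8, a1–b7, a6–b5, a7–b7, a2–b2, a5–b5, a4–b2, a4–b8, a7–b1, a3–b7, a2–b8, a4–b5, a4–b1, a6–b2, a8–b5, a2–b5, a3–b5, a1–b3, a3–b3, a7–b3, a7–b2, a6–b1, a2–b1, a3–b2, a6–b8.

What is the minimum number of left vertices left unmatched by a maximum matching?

A valid assignment of size 6: a1→b3, a2→b1, a3→b8, a4→b2, a5→b5, a6→b7.
The set {a1, a2, a3, a4, a5, a6, a7, a8} has only 6 neighbours ({b1, b2, b3, b5, b7, b8}), so by Hall's theorem at most 6 of the 8 left vertices can be matched.
That matches 6 of the 8, leaving 2 unmatched; no matching can do better.

2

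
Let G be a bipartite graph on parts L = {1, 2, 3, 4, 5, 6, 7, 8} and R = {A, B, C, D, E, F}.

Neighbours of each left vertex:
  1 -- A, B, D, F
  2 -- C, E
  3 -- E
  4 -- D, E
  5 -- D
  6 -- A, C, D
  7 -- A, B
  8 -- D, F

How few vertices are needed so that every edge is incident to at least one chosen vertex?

{A, B, C, D, E, F} is a vertex cover of size 6: every edge has an endpoint in this set.
No smaller cover exists because 1–F, 2–C, 3–E, 4–D, 6–A, 7–B is a matching of size 6, and a cover must include an endpoint of each of these disjoint edges (König's theorem).

6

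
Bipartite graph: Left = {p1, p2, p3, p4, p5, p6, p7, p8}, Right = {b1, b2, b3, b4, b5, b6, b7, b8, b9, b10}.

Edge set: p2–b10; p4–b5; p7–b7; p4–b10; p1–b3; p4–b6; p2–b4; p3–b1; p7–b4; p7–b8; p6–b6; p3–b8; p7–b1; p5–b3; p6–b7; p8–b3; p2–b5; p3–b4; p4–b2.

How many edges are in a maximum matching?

A valid assignment of size 6: p1–b3, p2–b5, p3–b4, p4–b6, p6–b7, p7–b8.
The set {p1, p5, p8} has only 1 neighbour ({b3}), so by Hall's theorem at most 6 of the 8 left vertices can be matched.

6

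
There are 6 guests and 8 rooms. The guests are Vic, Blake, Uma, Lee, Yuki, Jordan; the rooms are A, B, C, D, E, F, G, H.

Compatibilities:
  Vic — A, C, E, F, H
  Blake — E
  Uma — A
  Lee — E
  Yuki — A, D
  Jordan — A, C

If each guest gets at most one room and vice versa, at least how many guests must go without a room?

One maximum matching: Vic-H, Blake-E, Uma-A, Yuki-D, Jordan-C.
The set {Blake, Lee} has only 1 neighbour ({E}), so by Hall's theorem at most 5 of the 6 guests can be matched.
That matches 5 of the 6, leaving 1 unmatched; no matching can do better.

1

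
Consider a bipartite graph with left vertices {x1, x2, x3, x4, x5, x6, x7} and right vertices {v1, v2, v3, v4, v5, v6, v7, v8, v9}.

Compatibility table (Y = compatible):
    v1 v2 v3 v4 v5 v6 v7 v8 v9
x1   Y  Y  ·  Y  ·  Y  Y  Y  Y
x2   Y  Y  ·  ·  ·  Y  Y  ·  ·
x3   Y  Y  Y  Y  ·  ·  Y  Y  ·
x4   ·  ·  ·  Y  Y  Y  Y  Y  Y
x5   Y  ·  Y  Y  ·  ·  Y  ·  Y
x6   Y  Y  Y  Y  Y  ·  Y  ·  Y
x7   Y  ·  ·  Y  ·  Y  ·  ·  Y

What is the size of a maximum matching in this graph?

One maximum matching: x1–v2, x2–v7, x3–v3, x4–v5, x5–v4, x6–v1, x7–v6.
All 7 left vertices are matched, so no larger matching exists.

7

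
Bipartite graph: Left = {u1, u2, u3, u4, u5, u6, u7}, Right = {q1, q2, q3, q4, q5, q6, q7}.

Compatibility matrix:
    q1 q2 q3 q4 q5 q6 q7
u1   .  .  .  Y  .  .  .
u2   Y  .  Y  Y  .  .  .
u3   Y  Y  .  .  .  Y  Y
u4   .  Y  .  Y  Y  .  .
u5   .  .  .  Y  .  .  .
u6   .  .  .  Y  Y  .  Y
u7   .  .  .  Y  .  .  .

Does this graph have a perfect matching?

No

The set {u1, u5, u7} has only 1 neighbour ({q4}), so by Hall's theorem at most 5 of the 7 left vertices can be matched.
Hence no matching covers every left vertex.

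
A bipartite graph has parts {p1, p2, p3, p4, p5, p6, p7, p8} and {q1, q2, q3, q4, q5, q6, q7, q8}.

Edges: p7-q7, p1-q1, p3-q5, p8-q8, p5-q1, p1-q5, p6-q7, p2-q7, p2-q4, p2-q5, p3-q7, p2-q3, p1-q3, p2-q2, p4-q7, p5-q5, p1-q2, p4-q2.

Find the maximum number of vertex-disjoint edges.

7

A valid assignment of size 7: p1-q3, p2-q4, p3-q5, p4-q2, p5-q1, p6-q7, p8-q8.
The set {p6, p7} has only 1 neighbour ({q7}), so by Hall's theorem at most 7 of the 8 left vertices can be matched.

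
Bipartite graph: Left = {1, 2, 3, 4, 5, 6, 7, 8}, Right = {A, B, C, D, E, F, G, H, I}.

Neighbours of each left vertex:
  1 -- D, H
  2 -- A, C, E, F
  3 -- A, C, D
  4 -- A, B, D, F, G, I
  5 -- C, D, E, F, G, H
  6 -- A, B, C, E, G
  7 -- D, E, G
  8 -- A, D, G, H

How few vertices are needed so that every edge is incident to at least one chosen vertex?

{1, 2, 3, 4, 5, 6, 7, 8} is a vertex cover of size 8: every edge has an endpoint in this set.
No smaller cover exists because 1–H, 2–F, 3–C, 4–B, 5–E, 6–A, 7–D, 8–G is a matching of size 8, and a cover must include an endpoint of each of these disjoint edges (König's theorem).

8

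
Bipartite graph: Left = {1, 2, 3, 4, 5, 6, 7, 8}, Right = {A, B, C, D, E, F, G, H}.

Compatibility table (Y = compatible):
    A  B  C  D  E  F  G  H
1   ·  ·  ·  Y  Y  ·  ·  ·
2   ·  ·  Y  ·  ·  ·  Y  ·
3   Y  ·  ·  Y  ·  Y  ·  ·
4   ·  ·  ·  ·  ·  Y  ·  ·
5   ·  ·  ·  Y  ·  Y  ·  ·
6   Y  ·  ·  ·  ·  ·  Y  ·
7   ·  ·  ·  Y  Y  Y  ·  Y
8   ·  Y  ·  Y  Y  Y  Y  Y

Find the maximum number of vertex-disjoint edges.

For example, pair 1-E, 2-C, 3-A, 4-F, 5-D, 6-G, 7-H, 8-B.
All 8 left vertices are matched, so no larger matching exists.

8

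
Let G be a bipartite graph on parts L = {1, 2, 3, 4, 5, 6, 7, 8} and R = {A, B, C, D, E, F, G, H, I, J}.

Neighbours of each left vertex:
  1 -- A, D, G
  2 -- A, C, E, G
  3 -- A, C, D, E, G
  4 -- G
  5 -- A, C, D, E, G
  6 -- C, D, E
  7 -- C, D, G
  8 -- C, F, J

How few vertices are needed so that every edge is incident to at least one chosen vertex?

The 6 edges 1–D, 2–C, 3–E, 4–G, 5–A, 8–J form a matching, so any vertex cover needs at least 6 vertices (one per matched edge).
Conversely {8, A, C, D, E, G} meets every edge and has exactly 6 vertices, so 6 is optimal.

6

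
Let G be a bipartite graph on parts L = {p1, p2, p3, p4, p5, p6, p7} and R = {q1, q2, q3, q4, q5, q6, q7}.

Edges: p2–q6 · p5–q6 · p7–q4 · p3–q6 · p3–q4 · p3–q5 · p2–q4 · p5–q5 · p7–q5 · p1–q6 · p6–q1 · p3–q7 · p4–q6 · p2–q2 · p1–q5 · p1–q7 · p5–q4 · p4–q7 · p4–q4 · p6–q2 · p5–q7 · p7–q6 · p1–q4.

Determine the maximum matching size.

For example, pair p1→q4, p2→q2, p3→q5, p4→q7, p5→q6, p6→q1.
The set {p1, p3, p4, p5, p7} has only 4 neighbours ({q4, q5, q6, q7}), so by Hall's theorem at most 6 of the 7 left vertices can be matched.

6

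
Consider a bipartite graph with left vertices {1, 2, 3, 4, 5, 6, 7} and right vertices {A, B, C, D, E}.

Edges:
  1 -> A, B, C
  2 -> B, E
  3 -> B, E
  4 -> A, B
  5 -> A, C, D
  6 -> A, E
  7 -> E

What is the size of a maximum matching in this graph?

5

A valid assignment of size 5: 1→C, 2→E, 3→B, 4→A, 5→D.
The set {2, 3, 4, 6, 7} has only 3 neighbours ({A, B, E}), so by Hall's theorem at most 5 of the 7 left vertices can be matched.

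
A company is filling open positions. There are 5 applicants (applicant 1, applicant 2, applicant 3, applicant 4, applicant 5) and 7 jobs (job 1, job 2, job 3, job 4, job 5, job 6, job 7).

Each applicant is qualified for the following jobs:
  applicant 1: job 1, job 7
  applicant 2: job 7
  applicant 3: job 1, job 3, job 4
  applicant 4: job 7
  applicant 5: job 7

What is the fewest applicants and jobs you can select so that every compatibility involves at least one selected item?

A maximum matching has 3 edges (e.g. applicant 1–job 1, applicant 2–job 7, applicant 3–job 3).
By König's theorem the minimum vertex cover has the same size. One such cover is {applicant 1, applicant 3, job 7}.

3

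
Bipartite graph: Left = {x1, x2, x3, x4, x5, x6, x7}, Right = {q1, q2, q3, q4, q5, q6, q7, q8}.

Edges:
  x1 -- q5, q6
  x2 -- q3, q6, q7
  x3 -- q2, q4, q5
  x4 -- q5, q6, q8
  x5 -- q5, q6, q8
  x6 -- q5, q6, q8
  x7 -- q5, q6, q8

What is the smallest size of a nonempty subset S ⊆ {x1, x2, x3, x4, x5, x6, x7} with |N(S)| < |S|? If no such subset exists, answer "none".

4

Take S = {x1, x4, x5, x6}. Its neighbourhood is {q5, q6, q8}, so |N(S)| = 3 < |S| = 4.
Every subset of size less than 4 has at least as many neighbours as members, so 4 is the minimum.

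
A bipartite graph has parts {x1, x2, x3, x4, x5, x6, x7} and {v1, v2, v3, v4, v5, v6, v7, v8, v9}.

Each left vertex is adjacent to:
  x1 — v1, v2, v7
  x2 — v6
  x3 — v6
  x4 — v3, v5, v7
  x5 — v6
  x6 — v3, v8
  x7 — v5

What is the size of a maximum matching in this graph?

5

For example, pair x1→v2, x2→v6, x4→v7, x6→v3, x7→v5.
The set {x2, x3, x5} has only 1 neighbour ({v6}), so by Hall's theorem at most 5 of the 7 left vertices can be matched.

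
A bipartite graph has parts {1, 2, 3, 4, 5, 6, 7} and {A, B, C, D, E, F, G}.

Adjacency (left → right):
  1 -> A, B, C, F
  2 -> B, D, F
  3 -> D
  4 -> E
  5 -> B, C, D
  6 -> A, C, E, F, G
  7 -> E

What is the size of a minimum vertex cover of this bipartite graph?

6

{1, 2, 3, 5, 6, E} is a vertex cover of size 6: every edge has an endpoint in this set.
No smaller cover exists because 1–C, 2–F, 3–D, 4–E, 5–B, 6–G is a matching of size 6, and a cover must include an endpoint of each of these disjoint edges (König's theorem).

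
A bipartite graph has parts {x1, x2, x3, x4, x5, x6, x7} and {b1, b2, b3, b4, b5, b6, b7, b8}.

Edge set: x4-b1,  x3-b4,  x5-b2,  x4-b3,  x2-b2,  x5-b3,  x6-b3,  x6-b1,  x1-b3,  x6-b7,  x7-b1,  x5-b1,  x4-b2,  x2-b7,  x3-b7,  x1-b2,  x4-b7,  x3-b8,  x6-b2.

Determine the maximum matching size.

5

For example, pair x1–b2, x2–b7, x3–b8, x4–b1, x5–b3.
The set {x1, x2, x4, x5, x6, x7} has only 4 neighbours ({b1, b2, b3, b7}), so by Hall's theorem at most 5 of the 7 left vertices can be matched.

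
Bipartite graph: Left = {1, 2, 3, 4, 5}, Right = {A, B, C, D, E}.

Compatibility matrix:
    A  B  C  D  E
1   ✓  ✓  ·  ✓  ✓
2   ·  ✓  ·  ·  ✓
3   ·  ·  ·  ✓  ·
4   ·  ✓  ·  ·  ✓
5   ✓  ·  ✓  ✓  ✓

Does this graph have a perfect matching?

A valid assignment of size 5: 1–A, 2–E, 3–D, 4–B, 5–C.
All 5 left vertices are covered.

Yes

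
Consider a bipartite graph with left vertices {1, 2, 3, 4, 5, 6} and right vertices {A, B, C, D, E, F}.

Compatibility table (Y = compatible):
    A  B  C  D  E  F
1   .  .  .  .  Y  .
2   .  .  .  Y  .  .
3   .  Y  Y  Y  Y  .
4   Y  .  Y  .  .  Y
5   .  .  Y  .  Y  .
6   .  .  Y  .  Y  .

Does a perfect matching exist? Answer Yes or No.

No

The set {1, 5, 6} has only 2 neighbours ({C, E}), so by Hall's theorem at most 5 of the 6 left vertices can be matched.
Hence no matching covers every left vertex.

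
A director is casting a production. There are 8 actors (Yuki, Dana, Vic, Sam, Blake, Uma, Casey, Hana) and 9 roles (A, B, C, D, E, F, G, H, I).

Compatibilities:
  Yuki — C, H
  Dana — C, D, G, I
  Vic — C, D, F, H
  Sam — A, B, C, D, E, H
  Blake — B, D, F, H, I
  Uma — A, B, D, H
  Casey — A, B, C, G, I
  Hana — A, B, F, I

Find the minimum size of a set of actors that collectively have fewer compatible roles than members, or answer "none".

none

A matching saturating every actor exists, for instance Yuki→H, Dana→C, Vic→F, Sam→A, Blake→B, Uma→D, Casey→G, Hana→I.
By Hall's marriage theorem, this means |N(S)| ≥ |S| for every subset S, so no violating subset exists.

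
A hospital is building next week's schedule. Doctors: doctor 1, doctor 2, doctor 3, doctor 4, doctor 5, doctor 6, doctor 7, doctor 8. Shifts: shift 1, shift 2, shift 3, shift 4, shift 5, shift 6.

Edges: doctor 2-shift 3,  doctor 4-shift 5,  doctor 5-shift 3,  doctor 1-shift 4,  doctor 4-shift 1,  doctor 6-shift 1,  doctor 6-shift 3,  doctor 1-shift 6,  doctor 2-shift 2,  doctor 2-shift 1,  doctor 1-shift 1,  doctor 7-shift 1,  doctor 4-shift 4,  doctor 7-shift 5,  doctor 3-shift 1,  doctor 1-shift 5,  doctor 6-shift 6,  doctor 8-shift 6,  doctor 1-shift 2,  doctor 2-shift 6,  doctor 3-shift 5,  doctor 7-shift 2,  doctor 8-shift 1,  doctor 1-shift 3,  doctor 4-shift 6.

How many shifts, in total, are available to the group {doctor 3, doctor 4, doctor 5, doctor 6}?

The union of neighbours of {doctor 3, doctor 4, doctor 5, doctor 6} is {shift 1, shift 3, shift 4, shift 5, shift 6}, which has 5 elements.
Since |N(S)| = 5 ≥ |S| = 4, Hall's condition holds for this subset.

5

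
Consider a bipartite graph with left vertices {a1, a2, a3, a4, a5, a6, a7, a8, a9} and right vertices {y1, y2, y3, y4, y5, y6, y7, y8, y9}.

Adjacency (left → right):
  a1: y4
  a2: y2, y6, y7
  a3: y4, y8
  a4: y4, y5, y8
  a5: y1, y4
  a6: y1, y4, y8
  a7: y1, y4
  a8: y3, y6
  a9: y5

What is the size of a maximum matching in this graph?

6

For example, pair a1–y4, a2–y7, a3–y8, a4–y5, a5–y1, a8–y3.
The set {a1, a3, a4, a5, a6, a7, a9} has only 4 neighbours ({y1, y4, y5, y8}), so by Hall's theorem at most 6 of the 9 left vertices can be matched.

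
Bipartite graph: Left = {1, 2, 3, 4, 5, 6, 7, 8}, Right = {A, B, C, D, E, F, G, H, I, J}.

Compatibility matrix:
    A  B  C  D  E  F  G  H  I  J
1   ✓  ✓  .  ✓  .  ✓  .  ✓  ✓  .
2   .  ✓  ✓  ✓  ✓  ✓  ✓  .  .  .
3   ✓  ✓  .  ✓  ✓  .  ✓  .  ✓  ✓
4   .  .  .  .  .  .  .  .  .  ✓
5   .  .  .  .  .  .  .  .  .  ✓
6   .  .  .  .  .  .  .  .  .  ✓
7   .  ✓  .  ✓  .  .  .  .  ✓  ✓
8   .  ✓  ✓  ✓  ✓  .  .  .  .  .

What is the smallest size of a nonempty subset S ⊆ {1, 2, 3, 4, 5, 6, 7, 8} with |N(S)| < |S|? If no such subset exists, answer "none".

2

Take S = {4, 5}. Its neighbourhood is {J}, so |N(S)| = 1 < |S| = 2.
No single vertex violates Hall's condition since each has at least one neighbour, so 2 is the minimum.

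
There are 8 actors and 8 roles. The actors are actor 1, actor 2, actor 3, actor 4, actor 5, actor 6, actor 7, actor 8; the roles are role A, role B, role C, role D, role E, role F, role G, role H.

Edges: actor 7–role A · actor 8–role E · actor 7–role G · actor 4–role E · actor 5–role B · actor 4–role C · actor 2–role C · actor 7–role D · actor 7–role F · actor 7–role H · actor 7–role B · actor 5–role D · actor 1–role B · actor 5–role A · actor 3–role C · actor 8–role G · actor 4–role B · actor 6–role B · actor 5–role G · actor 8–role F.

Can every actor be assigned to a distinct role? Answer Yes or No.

The set {actor 1, actor 2, actor 3, actor 6} has only 2 neighbours ({role B, role C}), so by Hall's theorem at most 6 of the 8 actors can be matched.
Hence no matching covers every actor.

No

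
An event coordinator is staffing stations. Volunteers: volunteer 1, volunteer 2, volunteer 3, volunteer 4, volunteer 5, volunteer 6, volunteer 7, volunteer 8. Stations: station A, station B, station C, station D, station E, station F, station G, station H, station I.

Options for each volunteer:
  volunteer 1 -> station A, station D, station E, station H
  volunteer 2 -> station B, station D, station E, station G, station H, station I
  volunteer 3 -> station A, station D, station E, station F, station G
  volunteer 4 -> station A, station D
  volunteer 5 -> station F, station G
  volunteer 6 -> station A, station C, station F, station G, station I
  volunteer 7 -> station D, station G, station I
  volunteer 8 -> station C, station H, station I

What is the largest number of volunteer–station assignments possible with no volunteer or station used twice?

8

A valid assignment of size 8: volunteer 1–station A, volunteer 2–station I, volunteer 3–station E, volunteer 4–station D, volunteer 5–station F, volunteer 6–station C, volunteer 7–station G, volunteer 8–station H.
All 8 volunteers are matched, so no larger matching exists.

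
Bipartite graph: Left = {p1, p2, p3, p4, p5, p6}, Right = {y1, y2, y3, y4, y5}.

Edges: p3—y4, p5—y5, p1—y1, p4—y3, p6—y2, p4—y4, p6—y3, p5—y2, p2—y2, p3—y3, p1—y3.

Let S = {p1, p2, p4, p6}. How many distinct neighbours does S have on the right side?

The union of neighbours of {p1, p2, p4, p6} is {y1, y2, y3, y4}, which has 4 elements.
Since |N(S)| = 4 ≥ |S| = 4, Hall's condition holds for this subset.

4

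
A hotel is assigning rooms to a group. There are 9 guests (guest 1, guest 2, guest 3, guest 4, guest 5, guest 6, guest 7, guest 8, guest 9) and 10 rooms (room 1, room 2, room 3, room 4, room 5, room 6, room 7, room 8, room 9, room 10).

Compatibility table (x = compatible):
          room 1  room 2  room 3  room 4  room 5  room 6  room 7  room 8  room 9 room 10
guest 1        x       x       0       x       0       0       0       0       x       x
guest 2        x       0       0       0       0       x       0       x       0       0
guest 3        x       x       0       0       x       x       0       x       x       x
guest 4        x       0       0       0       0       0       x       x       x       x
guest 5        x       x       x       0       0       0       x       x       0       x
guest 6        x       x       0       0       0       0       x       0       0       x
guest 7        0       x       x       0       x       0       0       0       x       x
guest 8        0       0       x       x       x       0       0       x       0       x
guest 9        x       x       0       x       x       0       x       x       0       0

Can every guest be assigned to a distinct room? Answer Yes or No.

A valid assignment of size 9: guest 1→room 2, guest 2→room 6, guest 3→room 9, guest 4→room 10, guest 5→room 3, guest 6→room 7, guest 7→room 5, guest 8→room 4, guest 9→room 8.
All 9 guests are covered.

Yes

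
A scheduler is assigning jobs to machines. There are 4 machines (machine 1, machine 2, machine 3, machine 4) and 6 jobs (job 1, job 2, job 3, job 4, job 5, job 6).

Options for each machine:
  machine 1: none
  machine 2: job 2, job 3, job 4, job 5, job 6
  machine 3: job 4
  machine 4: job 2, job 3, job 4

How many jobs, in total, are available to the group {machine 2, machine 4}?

5

The union of neighbours of {machine 2, machine 4} is {job 2, job 3, job 4, job 5, job 6}, which has 5 elements.
Since |N(S)| = 5 ≥ |S| = 2, Hall's condition holds for this subset.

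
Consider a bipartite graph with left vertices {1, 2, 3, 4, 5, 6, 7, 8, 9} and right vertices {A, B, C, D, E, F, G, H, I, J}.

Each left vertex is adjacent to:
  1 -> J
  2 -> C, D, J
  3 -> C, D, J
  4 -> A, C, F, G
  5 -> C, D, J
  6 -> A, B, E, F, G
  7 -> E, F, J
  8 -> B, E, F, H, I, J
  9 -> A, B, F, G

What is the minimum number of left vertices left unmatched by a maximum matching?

1

One maximum matching: 1→J, 2→D, 3→C, 4→G, 6→A, 7→F, 8→E, 9→B.
The set {1, 2, 3, 5} has only 3 neighbours ({C, D, J}), so by Hall's theorem at most 8 of the 9 left vertices can be matched.
That matches 8 of the 9, leaving 1 unmatched; no matching can do better.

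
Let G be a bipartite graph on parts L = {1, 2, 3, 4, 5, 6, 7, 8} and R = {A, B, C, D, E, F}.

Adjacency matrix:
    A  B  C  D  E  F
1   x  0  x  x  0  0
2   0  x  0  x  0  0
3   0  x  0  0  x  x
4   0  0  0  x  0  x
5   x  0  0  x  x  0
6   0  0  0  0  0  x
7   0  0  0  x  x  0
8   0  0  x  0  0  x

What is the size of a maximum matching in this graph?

6

For example, pair 1–C, 2–B, 3–E, 4–D, 5–A, 6–F.
The set {1, 2, 3, 4, 5, 6, 7, 8} has only 6 neighbours ({A, B, C, D, E, F}), so by Hall's theorem at most 6 of the 8 left vertices can be matched.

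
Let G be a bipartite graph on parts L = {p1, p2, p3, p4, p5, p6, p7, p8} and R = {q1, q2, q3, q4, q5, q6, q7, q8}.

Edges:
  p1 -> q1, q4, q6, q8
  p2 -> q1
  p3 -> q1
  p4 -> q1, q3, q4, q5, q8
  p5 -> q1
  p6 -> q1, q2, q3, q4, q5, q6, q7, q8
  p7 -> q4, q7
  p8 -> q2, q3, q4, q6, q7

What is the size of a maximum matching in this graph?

6

One maximum matching: p1-q4, p2-q1, p4-q3, p6-q8, p7-q7, p8-q6.
The set {p2, p3, p5} has only 1 neighbour ({q1}), so by Hall's theorem at most 6 of the 8 left vertices can be matched.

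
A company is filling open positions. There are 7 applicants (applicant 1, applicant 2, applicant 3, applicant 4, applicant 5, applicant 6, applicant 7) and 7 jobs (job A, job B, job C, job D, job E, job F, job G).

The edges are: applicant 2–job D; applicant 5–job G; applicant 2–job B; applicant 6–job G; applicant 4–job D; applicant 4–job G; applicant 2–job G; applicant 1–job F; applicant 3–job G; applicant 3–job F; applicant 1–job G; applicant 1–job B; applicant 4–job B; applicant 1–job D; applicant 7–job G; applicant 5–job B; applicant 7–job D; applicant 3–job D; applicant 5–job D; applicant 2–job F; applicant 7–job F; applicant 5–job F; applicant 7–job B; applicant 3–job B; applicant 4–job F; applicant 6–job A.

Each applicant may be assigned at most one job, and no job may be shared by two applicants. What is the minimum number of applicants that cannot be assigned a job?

2

One maximum matching: applicant 1–job B, applicant 2–job D, applicant 3–job F, applicant 4–job G, applicant 6–job A.
The set {applicant 1, applicant 2, applicant 3, applicant 4, applicant 5, applicant 7} has only 4 neighbours ({job B, job D, job F, job G}), so by Hall's theorem at most 5 of the 7 applicants can be matched.
That matches 5 of the 7, leaving 2 unmatched; no matching can do better.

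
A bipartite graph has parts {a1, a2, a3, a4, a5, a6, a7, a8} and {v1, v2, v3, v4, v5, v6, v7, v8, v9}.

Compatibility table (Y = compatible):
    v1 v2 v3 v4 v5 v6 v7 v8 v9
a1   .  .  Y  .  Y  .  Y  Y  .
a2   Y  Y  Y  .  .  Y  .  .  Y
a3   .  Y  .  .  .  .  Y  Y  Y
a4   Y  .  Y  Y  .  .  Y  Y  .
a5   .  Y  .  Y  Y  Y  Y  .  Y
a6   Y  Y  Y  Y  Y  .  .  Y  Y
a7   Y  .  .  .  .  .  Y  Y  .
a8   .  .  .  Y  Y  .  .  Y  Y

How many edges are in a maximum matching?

8

A valid assignment of size 8: a1–v7, a2–v6, a3–v9, a4–v3, a5–v4, a6–v2, a7–v1, a8–v8.
All 8 left vertices are matched, so no larger matching exists.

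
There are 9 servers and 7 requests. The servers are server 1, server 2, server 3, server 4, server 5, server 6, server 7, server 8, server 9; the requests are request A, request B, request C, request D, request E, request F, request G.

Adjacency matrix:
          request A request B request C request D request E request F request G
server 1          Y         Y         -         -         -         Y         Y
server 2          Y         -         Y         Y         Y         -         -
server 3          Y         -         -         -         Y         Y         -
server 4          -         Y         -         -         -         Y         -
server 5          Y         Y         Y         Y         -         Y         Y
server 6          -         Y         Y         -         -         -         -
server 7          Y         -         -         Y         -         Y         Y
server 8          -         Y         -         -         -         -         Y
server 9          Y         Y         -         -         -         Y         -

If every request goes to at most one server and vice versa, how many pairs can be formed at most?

One maximum matching: server 1→request G, server 2→request A, server 3→request E, server 4→request B, server 5→request D, server 6→request C, server 7→request F.
The set {server 1, server 2, server 3, server 4, server 5, server 6, server 7, server 8, server 9} has only 7 neighbours ({request A, request B, request C, request D, request E, request F, request G}), so by Hall's theorem at most 7 of the 9 servers can be matched.

7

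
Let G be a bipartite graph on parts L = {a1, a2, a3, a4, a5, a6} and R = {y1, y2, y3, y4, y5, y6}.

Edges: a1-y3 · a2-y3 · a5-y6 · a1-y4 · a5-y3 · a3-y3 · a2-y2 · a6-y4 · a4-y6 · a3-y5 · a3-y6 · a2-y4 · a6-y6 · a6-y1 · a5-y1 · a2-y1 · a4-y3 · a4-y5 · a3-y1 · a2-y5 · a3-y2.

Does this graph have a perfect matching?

Yes

One maximum matching: a1-y4, a2-y2, a3-y6, a4-y5, a5-y3, a6-y1.
Every left vertex is matched, so this is a perfect matching.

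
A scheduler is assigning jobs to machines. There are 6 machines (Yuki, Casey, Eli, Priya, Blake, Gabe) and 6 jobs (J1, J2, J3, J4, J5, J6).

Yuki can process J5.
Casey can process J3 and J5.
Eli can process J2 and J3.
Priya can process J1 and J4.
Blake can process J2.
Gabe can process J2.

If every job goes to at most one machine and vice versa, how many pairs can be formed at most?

One maximum matching: Yuki–J5, Casey–J3, Eli–J2, Priya–J1.
The set {Yuki, Casey, Eli, Blake, Gabe} has only 3 neighbours ({J2, J3, J5}), so by Hall's theorem at most 4 of the 6 machines can be matched.

4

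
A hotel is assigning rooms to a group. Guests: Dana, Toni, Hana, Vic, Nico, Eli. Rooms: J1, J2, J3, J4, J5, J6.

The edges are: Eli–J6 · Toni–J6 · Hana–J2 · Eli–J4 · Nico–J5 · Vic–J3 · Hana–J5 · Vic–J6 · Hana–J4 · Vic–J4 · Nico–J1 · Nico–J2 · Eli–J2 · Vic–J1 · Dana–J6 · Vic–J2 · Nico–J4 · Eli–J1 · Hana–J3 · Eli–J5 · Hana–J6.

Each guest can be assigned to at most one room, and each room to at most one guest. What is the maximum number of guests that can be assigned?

One maximum matching: Dana–J6, Hana–J3, Vic–J1, Nico–J5, Eli–J2.
The set {Dana, Toni} has only 1 neighbour ({J6}), so by Hall's theorem at most 5 of the 6 guests can be matched.

5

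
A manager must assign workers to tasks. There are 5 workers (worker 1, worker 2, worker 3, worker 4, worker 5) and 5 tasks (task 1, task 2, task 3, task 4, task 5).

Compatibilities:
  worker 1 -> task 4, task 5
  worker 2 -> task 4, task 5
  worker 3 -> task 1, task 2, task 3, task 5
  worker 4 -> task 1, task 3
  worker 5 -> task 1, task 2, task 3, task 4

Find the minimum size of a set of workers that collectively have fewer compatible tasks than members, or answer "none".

none

A matching saturating every worker exists, for instance worker 1→task 4, worker 2→task 5, worker 3→task 1, worker 4→task 3, worker 5→task 2.
By Hall's marriage theorem, this means |N(S)| ≥ |S| for every subset S, so no violating subset exists.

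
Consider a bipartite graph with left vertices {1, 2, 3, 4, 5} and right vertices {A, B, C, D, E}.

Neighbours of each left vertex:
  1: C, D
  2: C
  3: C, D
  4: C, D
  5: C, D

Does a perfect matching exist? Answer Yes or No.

The set {1, 2, 3, 4, 5} has only 2 neighbours ({C, D}), so by Hall's theorem at most 2 of the 5 left vertices can be matched.
Hence no matching covers every left vertex.

No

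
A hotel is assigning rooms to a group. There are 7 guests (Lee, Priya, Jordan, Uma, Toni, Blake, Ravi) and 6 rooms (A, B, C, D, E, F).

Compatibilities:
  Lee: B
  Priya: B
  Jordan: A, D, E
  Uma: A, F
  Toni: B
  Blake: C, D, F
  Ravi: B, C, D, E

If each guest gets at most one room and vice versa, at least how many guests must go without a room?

2

One maximum matching: Lee–B, Jordan–D, Uma–A, Blake–F, Ravi–E.
The set {Lee, Priya, Toni} has only 1 neighbour ({B}), so by Hall's theorem at most 5 of the 7 guests can be matched.
That matches 5 of the 7, leaving 2 unmatched; no matching can do better.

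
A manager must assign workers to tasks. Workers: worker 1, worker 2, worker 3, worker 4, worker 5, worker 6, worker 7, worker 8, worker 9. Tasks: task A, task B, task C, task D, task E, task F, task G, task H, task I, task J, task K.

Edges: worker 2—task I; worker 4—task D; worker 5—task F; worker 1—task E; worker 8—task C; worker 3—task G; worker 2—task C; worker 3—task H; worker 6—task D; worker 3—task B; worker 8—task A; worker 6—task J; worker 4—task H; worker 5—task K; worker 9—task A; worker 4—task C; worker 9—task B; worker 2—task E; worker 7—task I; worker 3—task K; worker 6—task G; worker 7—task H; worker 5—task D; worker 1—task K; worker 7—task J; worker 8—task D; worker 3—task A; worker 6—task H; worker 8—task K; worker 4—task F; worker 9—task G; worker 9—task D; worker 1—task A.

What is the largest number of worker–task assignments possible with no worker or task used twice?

One maximum matching: worker 1-task E, worker 2-task I, worker 3-task K, worker 4-task H, worker 5-task F, worker 6-task G, worker 7-task J, worker 8-task A, worker 9-task D.
This saturates every worker, so 9 is the maximum.

9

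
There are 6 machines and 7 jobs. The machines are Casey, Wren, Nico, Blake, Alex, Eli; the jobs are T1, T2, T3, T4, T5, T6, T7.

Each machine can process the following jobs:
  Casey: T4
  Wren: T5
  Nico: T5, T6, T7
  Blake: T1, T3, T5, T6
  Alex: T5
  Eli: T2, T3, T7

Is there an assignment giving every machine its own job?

The set {Wren, Alex} has only 1 neighbour ({T5}), so by Hall's theorem at most 5 of the 6 machines can be matched.
Hence no matching covers every machine.

No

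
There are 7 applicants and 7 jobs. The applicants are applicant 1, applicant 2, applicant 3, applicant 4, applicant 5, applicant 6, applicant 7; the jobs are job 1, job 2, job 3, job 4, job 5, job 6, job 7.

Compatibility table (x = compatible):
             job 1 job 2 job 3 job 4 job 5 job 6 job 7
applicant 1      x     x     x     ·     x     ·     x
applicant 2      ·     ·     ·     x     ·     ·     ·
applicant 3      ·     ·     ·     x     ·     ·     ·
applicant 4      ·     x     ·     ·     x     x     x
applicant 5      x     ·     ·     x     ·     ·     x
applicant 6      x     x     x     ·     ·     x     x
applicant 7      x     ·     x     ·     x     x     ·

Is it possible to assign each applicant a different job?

The set {applicant 2, applicant 3} has only 1 neighbour ({job 4}), so by Hall's theorem at most 6 of the 7 applicants can be matched.
Hence no matching covers every applicant.

No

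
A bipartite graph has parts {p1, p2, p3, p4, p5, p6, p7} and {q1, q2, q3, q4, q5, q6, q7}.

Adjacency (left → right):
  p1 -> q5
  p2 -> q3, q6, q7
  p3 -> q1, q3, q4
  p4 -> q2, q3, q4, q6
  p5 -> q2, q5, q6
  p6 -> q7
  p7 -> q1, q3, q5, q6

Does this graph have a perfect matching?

For example, pair p1-q5, p2-q3, p3-q1, p4-q4, p5-q2, p6-q7, p7-q6.
All 7 left vertices are covered.

Yes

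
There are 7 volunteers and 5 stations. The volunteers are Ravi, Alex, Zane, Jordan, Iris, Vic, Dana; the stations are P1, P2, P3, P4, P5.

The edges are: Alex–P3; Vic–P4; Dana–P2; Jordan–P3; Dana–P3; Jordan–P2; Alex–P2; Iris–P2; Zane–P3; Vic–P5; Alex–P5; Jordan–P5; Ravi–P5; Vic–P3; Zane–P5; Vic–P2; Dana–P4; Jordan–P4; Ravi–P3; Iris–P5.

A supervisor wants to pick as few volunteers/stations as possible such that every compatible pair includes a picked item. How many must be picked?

4

The 4 edges Ravi–P3, Alex–P2, Zane–P5, Jordan–P4 form a matching, so any vertex cover needs at least 4 vertices (one per matched edge).
Conversely {P2, P3, P4, P5} meets every edge and has exactly 4 vertices, so 4 is optimal.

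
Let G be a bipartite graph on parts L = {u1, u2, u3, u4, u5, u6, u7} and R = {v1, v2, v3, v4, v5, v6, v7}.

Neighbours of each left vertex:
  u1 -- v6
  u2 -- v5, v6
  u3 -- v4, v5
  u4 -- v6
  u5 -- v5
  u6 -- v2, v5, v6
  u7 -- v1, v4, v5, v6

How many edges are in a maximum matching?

5

A valid assignment of size 5: u1→v6, u2→v5, u3→v4, u6→v2, u7→v1.
The set {u1, u2, u4, u5} has only 2 neighbours ({v5, v6}), so by Hall's theorem at most 5 of the 7 left vertices can be matched.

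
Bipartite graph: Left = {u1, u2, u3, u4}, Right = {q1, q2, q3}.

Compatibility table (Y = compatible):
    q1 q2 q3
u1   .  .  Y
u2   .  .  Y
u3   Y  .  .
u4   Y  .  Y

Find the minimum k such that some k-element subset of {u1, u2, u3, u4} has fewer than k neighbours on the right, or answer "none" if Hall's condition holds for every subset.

2

Take S = {u1, u2}. Its neighbourhood is {q3}, so |N(S)| = 1 < |S| = 2.
No single vertex violates Hall's condition since each has at least one neighbour, so 2 is the minimum.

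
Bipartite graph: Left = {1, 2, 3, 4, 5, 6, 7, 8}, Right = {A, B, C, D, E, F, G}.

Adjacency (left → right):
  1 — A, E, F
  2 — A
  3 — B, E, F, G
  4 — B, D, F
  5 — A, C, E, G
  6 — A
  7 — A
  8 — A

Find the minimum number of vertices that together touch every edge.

5

{1, 3, 4, 5, A} is a vertex cover of size 5: every edge has an endpoint in this set.
No smaller cover exists because 1–F, 2–A, 3–B, 4–D, 5–E is a matching of size 5, and a cover must include an endpoint of each of these disjoint edges (König's theorem).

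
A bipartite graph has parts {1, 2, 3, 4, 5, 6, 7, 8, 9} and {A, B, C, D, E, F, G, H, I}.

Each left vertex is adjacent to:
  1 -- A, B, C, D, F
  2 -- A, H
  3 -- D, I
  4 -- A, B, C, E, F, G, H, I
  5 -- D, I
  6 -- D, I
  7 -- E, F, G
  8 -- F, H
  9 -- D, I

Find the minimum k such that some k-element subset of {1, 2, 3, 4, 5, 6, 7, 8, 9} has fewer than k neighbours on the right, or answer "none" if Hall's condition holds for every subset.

3

Take S = {3, 5, 6}. Its neighbourhood is {D, I}, so |N(S)| = 2 < |S| = 3.
Every subset of size less than 3 has at least as many neighbours as members, so 3 is the minimum.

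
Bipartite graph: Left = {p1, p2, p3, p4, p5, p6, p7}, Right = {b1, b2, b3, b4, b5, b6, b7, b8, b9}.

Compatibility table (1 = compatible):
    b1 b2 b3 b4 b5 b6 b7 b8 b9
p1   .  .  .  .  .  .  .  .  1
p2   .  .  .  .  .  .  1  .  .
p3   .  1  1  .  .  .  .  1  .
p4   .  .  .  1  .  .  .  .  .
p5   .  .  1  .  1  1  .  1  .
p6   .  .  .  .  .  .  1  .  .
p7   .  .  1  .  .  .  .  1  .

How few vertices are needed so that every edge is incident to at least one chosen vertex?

6

{p1, p3, p4, p5, p7, b7} is a vertex cover of size 6: every edge has an endpoint in this set.
No smaller cover exists because p1–b9, p2–b7, p3–b2, p4–b4, p5–b8, p7–b3 is a matching of size 6, and a cover must include an endpoint of each of these disjoint edges (König's theorem).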